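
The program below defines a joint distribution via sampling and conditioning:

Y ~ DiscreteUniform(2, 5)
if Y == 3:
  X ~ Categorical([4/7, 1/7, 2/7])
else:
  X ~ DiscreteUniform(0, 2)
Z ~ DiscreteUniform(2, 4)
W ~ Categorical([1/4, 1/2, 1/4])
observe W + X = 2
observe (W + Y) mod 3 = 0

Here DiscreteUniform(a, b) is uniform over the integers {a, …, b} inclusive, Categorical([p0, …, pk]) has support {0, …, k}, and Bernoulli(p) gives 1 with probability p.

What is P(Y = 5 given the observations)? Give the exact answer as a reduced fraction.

Enumerate traces; 12 have nonzero weight after conditioning:
  (Y=2, X=1, Z=2, W=1) weight 1/72
  (Y=2, X=1, Z=3, W=1) weight 1/72
  (Y=2, X=1, Z=4, W=1) weight 1/72
  (Y=3, X=2, Z=2, W=0) weight 1/168
  (Y=3, X=2, Z=3, W=0) weight 1/168
  (Y=3, X=2, Z=4, W=0) weight 1/168
  (Y=4, X=0, Z=2, W=2) weight 1/144
  (Y=4, X=0, Z=3, W=2) weight 1/144
  (Y=5, X=1, Z=2, W=1) weight 1/72
  … 3 more
Group by Y:
  weight(Y=2) = 1/24
  weight(Y=3) = 1/56
  weight(Y=4) = 1/48
  weight(Y=5) = 1/24
Total weight = 1/24 + 1/56 + 1/48 + 1/24 = 41/336
P(Y=2 | obs) = 1/24 / 41/336 = 14/41
P(Y=3 | obs) = 1/56 / 41/336 = 6/41
P(Y=4 | obs) = 1/48 / 41/336 = 7/41
P(Y=5 | obs) = 1/24 / 41/336 = 14/41

P(Y = 5 | obs) = 14/41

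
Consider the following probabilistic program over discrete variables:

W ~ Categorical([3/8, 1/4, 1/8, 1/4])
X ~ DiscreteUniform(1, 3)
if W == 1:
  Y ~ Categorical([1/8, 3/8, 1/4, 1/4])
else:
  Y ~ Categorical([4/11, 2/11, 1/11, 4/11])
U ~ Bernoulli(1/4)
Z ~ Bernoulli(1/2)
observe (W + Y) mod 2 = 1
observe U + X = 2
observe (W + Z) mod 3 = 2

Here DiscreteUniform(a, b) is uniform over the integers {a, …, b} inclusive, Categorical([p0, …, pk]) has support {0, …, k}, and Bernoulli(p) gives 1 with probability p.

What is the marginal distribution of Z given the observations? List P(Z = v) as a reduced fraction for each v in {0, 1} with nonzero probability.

P(Z=0) = 8/19, P(Z=1) = 11/19

Enumerate traces; 8 have nonzero weight after conditioning:
  (W=1, X=1, Y=0, U=1, Z=1) weight 1/768
  (W=1, X=1, Y=2, U=1, Z=1) weight 1/384
  (W=1, X=2, Y=0, U=0, Z=1) weight 1/256
  (W=1, X=2, Y=2, U=0, Z=1) weight 1/128
  (W=2, X=1, Y=1, U=1, Z=0) weight 1/1056
  (W=2, X=1, Y=3, U=1, Z=0) weight 1/528
  (W=2, X=2, Y=1, U=0, Z=0) weight 1/352
  (W=2, X=2, Y=3, U=0, Z=0) weight 1/176
Group by Z:
  weight(Z=0) = 1/88
  weight(Z=1) = 1/64
Total weight = 1/88 + 1/64 = 19/704
P(Z=0 | obs) = 1/88 / 19/704 = 8/19
P(Z=1 | obs) = 1/64 / 19/704 = 11/19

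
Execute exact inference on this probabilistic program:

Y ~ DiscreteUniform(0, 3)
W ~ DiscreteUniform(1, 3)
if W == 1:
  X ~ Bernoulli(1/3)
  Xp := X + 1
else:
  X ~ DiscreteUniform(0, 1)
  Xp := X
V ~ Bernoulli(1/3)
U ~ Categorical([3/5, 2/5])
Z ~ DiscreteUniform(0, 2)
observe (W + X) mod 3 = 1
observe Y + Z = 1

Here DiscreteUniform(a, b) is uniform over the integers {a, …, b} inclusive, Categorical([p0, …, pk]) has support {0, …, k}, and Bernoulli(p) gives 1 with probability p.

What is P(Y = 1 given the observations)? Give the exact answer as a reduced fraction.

Enumerate traces; 16 have nonzero weight after conditioning:
  (Y=0, W=1, X=0, V=0, U=0, Z=1) weight 1/135
  (Y=0, W=1, X=0, V=0, U=1, Z=1) weight 2/405
  (Y=0, W=1, X=0, V=1, U=0, Z=1) weight 1/270
  (Y=0, W=1, X=0, V=1, U=1, Z=1) weight 1/405
  (Y=0, W=3, X=1, V=0, U=0, Z=1) weight 1/180
  (Y=0, W=3, X=1, V=0, U=1, Z=1) weight 1/270
  (Y=0, W=3, X=1, V=1, U=0, Z=1) weight 1/360
  (Y=0, W=3, X=1, V=1, U=1, Z=1) weight 1/540
  (Y=1, W=1, X=0, V=0, U=0, Z=0) weight 1/135
  … 7 more
Group by Y:
  weight(Y=0) = 7/216
  weight(Y=1) = 7/216
Total weight = 7/216 + 7/216 = 7/108
P(Y=0 | obs) = 7/216 / 7/108 = 1/2
P(Y=1 | obs) = 7/216 / 7/108 = 1/2

P(Y = 1 | obs) = 1/2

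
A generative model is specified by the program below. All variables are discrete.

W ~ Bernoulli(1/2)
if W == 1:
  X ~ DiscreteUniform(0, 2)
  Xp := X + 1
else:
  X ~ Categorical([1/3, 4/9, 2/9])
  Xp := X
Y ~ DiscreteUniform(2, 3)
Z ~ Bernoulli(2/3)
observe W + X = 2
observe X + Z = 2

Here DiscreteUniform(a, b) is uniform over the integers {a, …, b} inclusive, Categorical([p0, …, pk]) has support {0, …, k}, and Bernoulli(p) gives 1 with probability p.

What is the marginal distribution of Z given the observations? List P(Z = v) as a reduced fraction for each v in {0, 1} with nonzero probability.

Enumerate traces; 4 have nonzero weight after conditioning:
  (W=0, X=2, Y=2, Z=0) weight 1/54
  (W=0, X=2, Y=3, Z=0) weight 1/54
  (W=1, X=1, Y=2, Z=1) weight 1/18
  (W=1, X=1, Y=3, Z=1) weight 1/18
Group by Z:
  weight(Z=0) = 1/27
  weight(Z=1) = 1/9
Total weight = 1/27 + 1/9 = 4/27
P(Z=0 | obs) = 1/27 / 4/27 = 1/4
P(Z=1 | obs) = 1/9 / 4/27 = 3/4

P(Z=0) = 1/4, P(Z=1) = 3/4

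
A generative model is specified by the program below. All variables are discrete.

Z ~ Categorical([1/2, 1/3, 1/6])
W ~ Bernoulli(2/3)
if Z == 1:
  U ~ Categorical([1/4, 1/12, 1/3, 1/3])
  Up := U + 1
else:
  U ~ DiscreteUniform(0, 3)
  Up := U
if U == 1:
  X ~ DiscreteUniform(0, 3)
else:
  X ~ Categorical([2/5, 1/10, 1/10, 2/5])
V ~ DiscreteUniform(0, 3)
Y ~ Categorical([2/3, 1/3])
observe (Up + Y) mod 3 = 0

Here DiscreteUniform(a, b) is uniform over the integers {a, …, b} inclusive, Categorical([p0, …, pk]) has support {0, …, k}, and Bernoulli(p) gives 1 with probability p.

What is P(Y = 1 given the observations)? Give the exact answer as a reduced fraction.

Enumerate traces; 256 have nonzero weight after conditioning:
  (Z=0, W=0, U=0, X=0, V=0, Y=0) weight 1/360
  (Z=0, W=0, U=0, X=0, V=1, Y=0) weight 1/360
  (Z=0, W=0, U=0, X=0, V=2, Y=0) weight 1/360
  (Z=0, W=0, U=0, X=0, V=3, Y=0) weight 1/360
  (Z=0, W=0, U=0, X=1, V=0, Y=0) weight 1/1440
  (Z=0, W=0, U=0, X=1, V=1, Y=0) weight 1/1440
  (Z=0, W=0, U=0, X=1, V=2, Y=0) weight 1/1440
  (Z=0, W=0, U=0, X=1, V=3, Y=0) weight 1/1440
  (Z=0, W=0, U=2, X=0, V=0, Y=1) weight 1/720
  … 247 more
Group by Y:
  weight(Y=0) = 8/27
  weight(Y=1) = 7/108
Total weight = 8/27 + 7/108 = 13/36
P(Y=0 | obs) = 8/27 / 13/36 = 32/39
P(Y=1 | obs) = 7/108 / 13/36 = 7/39

P(Y = 1 | obs) = 7/39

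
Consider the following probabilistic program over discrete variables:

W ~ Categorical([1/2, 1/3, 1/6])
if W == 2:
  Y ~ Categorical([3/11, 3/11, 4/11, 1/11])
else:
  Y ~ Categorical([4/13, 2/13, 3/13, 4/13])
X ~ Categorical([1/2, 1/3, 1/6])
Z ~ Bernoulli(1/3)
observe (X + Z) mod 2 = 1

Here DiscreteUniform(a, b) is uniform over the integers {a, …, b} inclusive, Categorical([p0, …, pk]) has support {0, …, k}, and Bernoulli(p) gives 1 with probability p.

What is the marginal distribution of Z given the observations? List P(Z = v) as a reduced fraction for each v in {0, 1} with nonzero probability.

P(Z=0) = 1/2, P(Z=1) = 1/2

Enumerate traces; 36 have nonzero weight after conditioning:
  (W=0, Y=0, X=0, Z=1) weight 1/39
  (W=0, Y=0, X=1, Z=0) weight 4/117
  (W=0, Y=0, X=2, Z=1) weight 1/117
  (W=0, Y=1, X=0, Z=1) weight 1/78
  (W=0, Y=1, X=1, Z=0) weight 2/117
  (W=0, Y=1, X=2, Z=1) weight 1/234
  (W=0, Y=2, X=0, Z=1) weight 1/52
  (W=0, Y=2, X=1, Z=0) weight 1/39
  … 28 more
Group by Z:
  weight(Z=0) = 2/9
  weight(Z=1) = 2/9
Total weight = 2/9 + 2/9 = 4/9
P(Z=0 | obs) = 2/9 / 4/9 = 1/2
P(Z=1 | obs) = 2/9 / 4/9 = 1/2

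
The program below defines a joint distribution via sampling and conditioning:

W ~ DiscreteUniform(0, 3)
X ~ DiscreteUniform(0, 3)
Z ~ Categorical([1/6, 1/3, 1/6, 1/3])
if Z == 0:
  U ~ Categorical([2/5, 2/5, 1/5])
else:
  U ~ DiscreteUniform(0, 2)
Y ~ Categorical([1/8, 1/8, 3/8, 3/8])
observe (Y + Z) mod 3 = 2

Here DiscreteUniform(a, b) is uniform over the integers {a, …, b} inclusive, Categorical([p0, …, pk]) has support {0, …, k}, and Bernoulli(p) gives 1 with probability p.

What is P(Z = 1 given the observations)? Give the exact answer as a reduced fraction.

Enumerate traces; 240 have nonzero weight after conditioning:
  (W=0, X=0, Z=0, U=0, Y=2) weight 1/640
  (W=0, X=0, Z=0, U=1, Y=2) weight 1/640
  (W=0, X=0, Z=0, U=2, Y=2) weight 1/1280
  (W=0, X=0, Z=1, U=0, Y=1) weight 1/1152
  (W=0, X=0, Z=1, U=1, Y=1) weight 1/1152
  (W=0, X=0, Z=1, U=2, Y=1) weight 1/1152
  (W=0, X=0, Z=2, U=0, Y=0) weight 1/2304
  (W=0, X=0, Z=2, U=0, Y=3) weight 1/768
  (W=0, X=0, Z=3, U=0, Y=2) weight 1/384
  … 231 more
Group by Z:
  weight(Z=0) = 1/16
  weight(Z=1) = 1/24
  weight(Z=2) = 1/12
  weight(Z=3) = 1/8
Total weight = 1/16 + 1/24 + 1/12 + 1/8 = 5/16
P(Z=0 | obs) = 1/16 / 5/16 = 1/5
P(Z=1 | obs) = 1/24 / 5/16 = 2/15
P(Z=2 | obs) = 1/12 / 5/16 = 4/15
P(Z=3 | obs) = 1/8 / 5/16 = 2/5

P(Z = 1 | obs) = 2/15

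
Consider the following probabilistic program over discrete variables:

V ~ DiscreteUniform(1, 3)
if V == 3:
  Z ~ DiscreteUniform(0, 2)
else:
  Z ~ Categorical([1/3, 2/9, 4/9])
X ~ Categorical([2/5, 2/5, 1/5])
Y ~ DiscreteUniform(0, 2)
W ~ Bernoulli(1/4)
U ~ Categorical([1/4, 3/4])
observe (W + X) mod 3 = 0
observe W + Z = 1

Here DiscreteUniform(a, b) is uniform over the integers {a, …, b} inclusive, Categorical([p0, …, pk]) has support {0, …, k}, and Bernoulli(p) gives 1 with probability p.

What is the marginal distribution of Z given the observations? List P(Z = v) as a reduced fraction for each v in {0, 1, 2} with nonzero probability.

Enumerate traces; 36 have nonzero weight after conditioning:
  (V=1, Z=0, X=2, Y=0, W=1, U=0) weight 1/2160
  (V=1, Z=0, X=2, Y=0, W=1, U=1) weight 1/720
  (V=1, Z=0, X=2, Y=1, W=1, U=0) weight 1/2160
  (V=1, Z=0, X=2, Y=1, W=1, U=1) weight 1/720
  (V=1, Z=0, X=2, Y=2, W=1, U=0) weight 1/2160
  (V=1, Z=0, X=2, Y=2, W=1, U=1) weight 1/720
  (V=1, Z=1, X=0, Y=0, W=0, U=0) weight 1/540
  (V=1, Z=1, X=0, Y=0, W=0, U=1) weight 1/180
  … 28 more
Group by Z:
  weight(Z=0) = 1/60
  weight(Z=1) = 7/90
Total weight = 1/60 + 7/90 = 17/180
P(Z=0 | obs) = 1/60 / 17/180 = 3/17
P(Z=1 | obs) = 7/90 / 17/180 = 14/17

P(Z=0) = 3/17, P(Z=1) = 14/17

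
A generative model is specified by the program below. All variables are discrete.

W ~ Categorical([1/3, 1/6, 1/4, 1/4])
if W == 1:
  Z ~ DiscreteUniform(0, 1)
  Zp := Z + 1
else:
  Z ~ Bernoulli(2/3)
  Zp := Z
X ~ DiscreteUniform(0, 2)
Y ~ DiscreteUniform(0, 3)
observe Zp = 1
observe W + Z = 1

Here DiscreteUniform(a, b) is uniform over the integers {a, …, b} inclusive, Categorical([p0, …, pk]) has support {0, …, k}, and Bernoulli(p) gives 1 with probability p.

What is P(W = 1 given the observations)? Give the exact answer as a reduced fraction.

Enumerate traces; 24 have nonzero weight after conditioning:
  (W=0, Z=1, X=0, Y=0) weight 1/54
  (W=0, Z=1, X=0, Y=1) weight 1/54
  (W=0, Z=1, X=0, Y=2) weight 1/54
  (W=0, Z=1, X=0, Y=3) weight 1/54
  (W=0, Z=1, X=1, Y=0) weight 1/54
  (W=0, Z=1, X=1, Y=1) weight 1/54
  (W=0, Z=1, X=1, Y=2) weight 1/54
  (W=0, Z=1, X=1, Y=3) weight 1/54
  (W=1, Z=0, X=0, Y=0) weight 1/144
  … 15 more
Group by W:
  weight(W=0) = 2/9
  weight(W=1) = 1/12
Total weight = 2/9 + 1/12 = 11/36
P(W=0 | obs) = 2/9 / 11/36 = 8/11
P(W=1 | obs) = 1/12 / 11/36 = 3/11

P(W = 1 | obs) = 3/11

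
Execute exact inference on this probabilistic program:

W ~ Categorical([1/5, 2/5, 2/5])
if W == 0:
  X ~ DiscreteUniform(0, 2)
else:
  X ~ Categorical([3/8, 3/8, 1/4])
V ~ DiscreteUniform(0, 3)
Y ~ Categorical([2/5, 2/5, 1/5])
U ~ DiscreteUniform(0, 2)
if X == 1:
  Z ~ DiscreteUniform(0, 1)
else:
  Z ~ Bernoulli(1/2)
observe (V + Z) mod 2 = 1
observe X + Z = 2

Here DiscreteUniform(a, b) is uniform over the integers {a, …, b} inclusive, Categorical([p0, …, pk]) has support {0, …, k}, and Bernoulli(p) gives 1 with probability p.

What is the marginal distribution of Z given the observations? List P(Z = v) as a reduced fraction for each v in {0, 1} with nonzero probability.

P(Z=0) = 8/19, P(Z=1) = 11/19

Enumerate traces; 108 have nonzero weight after conditioning:
  (W=0, X=1, V=0, Y=0, U=0, Z=1) weight 1/900
  (W=0, X=1, V=0, Y=0, U=1, Z=1) weight 1/900
  (W=0, X=1, V=0, Y=0, U=2, Z=1) weight 1/900
  (W=0, X=1, V=0, Y=1, U=0, Z=1) weight 1/900
  (W=0, X=1, V=0, Y=1, U=1, Z=1) weight 1/900
  (W=0, X=1, V=0, Y=1, U=2, Z=1) weight 1/900
  (W=0, X=1, V=0, Y=2, U=0, Z=1) weight 1/1800
  (W=0, X=1, V=0, Y=2, U=1, Z=1) weight 1/1800
  (W=0, X=2, V=1, Y=0, U=0, Z=0) weight 1/900
  … 99 more
Group by Z:
  weight(Z=0) = 1/15
  weight(Z=1) = 11/120
Total weight = 1/15 + 11/120 = 19/120
P(Z=0 | obs) = 1/15 / 19/120 = 8/19
P(Z=1 | obs) = 11/120 / 19/120 = 11/19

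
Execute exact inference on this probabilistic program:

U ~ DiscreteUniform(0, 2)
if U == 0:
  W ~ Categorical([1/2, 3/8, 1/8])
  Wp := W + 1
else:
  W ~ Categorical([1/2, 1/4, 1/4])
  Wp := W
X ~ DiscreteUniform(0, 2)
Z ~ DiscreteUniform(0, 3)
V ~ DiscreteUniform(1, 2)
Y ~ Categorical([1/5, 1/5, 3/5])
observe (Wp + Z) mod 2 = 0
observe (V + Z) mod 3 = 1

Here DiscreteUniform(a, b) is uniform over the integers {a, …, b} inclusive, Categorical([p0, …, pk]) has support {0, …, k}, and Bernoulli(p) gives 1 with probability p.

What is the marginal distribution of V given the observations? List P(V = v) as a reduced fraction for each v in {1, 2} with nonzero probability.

P(V=1) = 8/13, P(V=2) = 5/13

Enumerate traces; 126 have nonzero weight after conditioning:
  (U=0, W=0, X=0, Z=3, V=1, Y=0) weight 1/720
  (U=0, W=0, X=0, Z=3, V=1, Y=1) weight 1/720
  (U=0, W=0, X=0, Z=3, V=1, Y=2) weight 1/240
  (U=0, W=0, X=1, Z=3, V=1, Y=0) weight 1/720
  (U=0, W=0, X=1, Z=3, V=1, Y=1) weight 1/720
  (U=0, W=0, X=1, Z=3, V=1, Y=2) weight 1/240
  (U=0, W=0, X=2, Z=3, V=1, Y=0) weight 1/720
  (U=0, W=0, X=2, Z=3, V=1, Y=1) weight 1/720
  (U=0, W=1, X=0, Z=2, V=2, Y=0) weight 1/960
  … 117 more
Group by V:
  weight(V=1) = 1/8
  weight(V=2) = 5/64
Total weight = 1/8 + 5/64 = 13/64
P(V=1 | obs) = 1/8 / 13/64 = 8/13
P(V=2 | obs) = 5/64 / 13/64 = 5/13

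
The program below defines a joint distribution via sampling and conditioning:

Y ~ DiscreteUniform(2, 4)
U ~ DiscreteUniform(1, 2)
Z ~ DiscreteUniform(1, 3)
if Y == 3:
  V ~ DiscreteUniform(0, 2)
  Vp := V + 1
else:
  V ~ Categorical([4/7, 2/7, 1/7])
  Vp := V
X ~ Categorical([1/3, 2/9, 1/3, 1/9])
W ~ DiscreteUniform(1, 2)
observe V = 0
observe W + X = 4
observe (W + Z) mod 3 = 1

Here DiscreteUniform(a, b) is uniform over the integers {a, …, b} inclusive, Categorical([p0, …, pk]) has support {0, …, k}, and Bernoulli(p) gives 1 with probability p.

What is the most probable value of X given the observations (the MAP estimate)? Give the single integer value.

Enumerate traces; 12 have nonzero weight after conditioning:
  (Y=2, U=1, Z=2, V=0, X=2, W=2) weight 1/189
  (Y=2, U=1, Z=3, V=0, X=3, W=1) weight 1/567
  (Y=2, U=2, Z=2, V=0, X=2, W=2) weight 1/189
  (Y=2, U=2, Z=3, V=0, X=3, W=1) weight 1/567
  (Y=3, U=1, Z=2, V=0, X=2, W=2) weight 1/324
  (Y=3, U=1, Z=3, V=0, X=3, W=1) weight 1/972
  (Y=3, U=2, Z=2, V=0, X=2, W=2) weight 1/324
  (Y=3, U=2, Z=3, V=0, X=3, W=1) weight 1/972
  … 4 more
Group by X:
  weight(X=2) = 31/1134
  weight(X=3) = 31/3402
Total weight = 31/1134 + 31/3402 = 62/1701
P(X=2 | obs) = 31/1134 / 62/1701 = 3/4
P(X=3 | obs) = 31/3402 / 62/1701 = 1/4
argmax = 2

argmax_v P(X = v | obs) = 2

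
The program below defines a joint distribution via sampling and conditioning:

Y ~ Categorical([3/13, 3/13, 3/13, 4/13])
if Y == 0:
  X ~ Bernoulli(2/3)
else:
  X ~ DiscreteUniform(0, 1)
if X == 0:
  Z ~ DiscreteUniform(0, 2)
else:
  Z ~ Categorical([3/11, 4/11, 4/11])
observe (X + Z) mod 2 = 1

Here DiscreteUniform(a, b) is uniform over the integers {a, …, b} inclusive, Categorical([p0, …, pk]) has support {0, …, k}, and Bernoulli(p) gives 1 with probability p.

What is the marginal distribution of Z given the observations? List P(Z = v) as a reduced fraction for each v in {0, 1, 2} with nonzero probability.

Enumerate traces; 12 have nonzero weight after conditioning:
  (Y=0, X=0, Z=1) weight 1/39
  (Y=0, X=1, Z=0) weight 6/143
  (Y=0, X=1, Z=2) weight 8/143
  (Y=1, X=0, Z=1) weight 1/26
  (Y=1, X=1, Z=0) weight 9/286
  (Y=1, X=1, Z=2) weight 6/143
  (Y=2, X=0, Z=1) weight 1/26
  (Y=2, X=1, Z=0) weight 9/286
  … 4 more
Group by Z:
  weight(Z=0) = 21/143
  weight(Z=1) = 2/13
  weight(Z=2) = 28/143
Total weight = 21/143 + 2/13 + 28/143 = 71/143
P(Z=0 | obs) = 21/143 / 71/143 = 21/71
P(Z=1 | obs) = 2/13 / 71/143 = 22/71
P(Z=2 | obs) = 28/143 / 71/143 = 28/71

P(Z=0) = 21/71, P(Z=1) = 22/71, P(Z=2) = 28/71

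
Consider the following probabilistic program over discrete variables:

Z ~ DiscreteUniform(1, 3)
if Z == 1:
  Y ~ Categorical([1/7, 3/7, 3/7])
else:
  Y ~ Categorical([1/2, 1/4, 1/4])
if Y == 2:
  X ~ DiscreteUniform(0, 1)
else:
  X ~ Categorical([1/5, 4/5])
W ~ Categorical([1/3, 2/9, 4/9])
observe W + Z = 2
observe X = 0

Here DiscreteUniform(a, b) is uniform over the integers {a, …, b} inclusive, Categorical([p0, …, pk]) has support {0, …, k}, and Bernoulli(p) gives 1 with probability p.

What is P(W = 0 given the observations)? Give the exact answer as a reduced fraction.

Enumerate traces; 6 have nonzero weight after conditioning:
  (Z=1, Y=0, X=0, W=1) weight 2/945
  (Z=1, Y=1, X=0, W=1) weight 2/315
  (Z=1, Y=2, X=0, W=1) weight 1/63
  (Z=2, Y=0, X=0, W=0) weight 1/90
  (Z=2, Y=1, X=0, W=0) weight 1/180
  (Z=2, Y=2, X=0, W=0) weight 1/72
Group by W:
  weight(W=0) = 11/360
  weight(W=1) = 23/945
Total weight = 11/360 + 23/945 = 83/1512
P(W=0 | obs) = 11/360 / 83/1512 = 231/415
P(W=1 | obs) = 23/945 / 83/1512 = 184/415

P(W = 0 | obs) = 231/415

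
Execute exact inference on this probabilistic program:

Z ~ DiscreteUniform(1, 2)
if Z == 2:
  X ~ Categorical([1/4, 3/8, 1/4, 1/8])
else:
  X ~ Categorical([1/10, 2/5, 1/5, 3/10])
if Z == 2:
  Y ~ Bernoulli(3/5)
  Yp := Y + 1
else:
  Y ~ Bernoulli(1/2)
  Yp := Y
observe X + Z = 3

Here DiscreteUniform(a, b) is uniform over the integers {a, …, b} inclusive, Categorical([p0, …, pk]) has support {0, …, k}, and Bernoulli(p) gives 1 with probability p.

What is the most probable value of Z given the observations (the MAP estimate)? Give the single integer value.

Enumerate traces; 4 have nonzero weight after conditioning:
  (Z=1, X=2, Y=0) weight 1/20
  (Z=1, X=2, Y=1) weight 1/20
  (Z=2, X=1, Y=0) weight 3/40
  (Z=2, X=1, Y=1) weight 9/80
Group by Z:
  weight(Z=1) = 1/10
  weight(Z=2) = 3/16
Total weight = 1/10 + 3/16 = 23/80
P(Z=1 | obs) = 1/10 / 23/80 = 8/23
P(Z=2 | obs) = 3/16 / 23/80 = 15/23
argmax = 2

argmax_v P(Z = v | obs) = 2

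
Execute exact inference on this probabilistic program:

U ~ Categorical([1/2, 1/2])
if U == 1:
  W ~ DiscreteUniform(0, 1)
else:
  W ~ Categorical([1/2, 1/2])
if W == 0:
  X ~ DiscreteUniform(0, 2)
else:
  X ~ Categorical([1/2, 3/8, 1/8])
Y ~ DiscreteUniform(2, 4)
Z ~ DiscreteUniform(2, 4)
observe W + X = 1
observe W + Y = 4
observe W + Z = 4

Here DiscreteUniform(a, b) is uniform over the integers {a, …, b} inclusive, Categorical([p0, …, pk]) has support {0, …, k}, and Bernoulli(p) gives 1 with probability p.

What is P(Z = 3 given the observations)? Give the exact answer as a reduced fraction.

Enumerate traces; 4 have nonzero weight after conditioning:
  (U=0, W=0, X=1, Y=4, Z=4) weight 1/108
  (U=0, W=1, X=0, Y=3, Z=3) weight 1/72
  (U=1, W=0, X=1, Y=4, Z=4) weight 1/108
  (U=1, W=1, X=0, Y=3, Z=3) weight 1/72
Group by Z:
  weight(Z=3) = 1/36
  weight(Z=4) = 1/54
Total weight = 1/36 + 1/54 = 5/108
P(Z=3 | obs) = 1/36 / 5/108 = 3/5
P(Z=4 | obs) = 1/54 / 5/108 = 2/5

P(Z = 3 | obs) = 3/5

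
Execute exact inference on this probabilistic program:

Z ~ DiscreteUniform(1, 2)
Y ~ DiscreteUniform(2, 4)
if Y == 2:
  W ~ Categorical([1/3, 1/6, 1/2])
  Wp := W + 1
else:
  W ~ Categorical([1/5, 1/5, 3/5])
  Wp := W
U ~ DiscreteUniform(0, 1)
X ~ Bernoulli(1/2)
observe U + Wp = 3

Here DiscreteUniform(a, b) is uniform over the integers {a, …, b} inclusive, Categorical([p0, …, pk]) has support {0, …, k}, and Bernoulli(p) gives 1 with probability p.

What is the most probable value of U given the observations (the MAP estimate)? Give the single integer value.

Enumerate traces; 16 have nonzero weight after conditioning:
  (Z=1, Y=2, W=1, U=1, X=0) weight 1/144
  (Z=1, Y=2, W=1, U=1, X=1) weight 1/144
  (Z=1, Y=2, W=2, U=0, X=0) weight 1/48
  (Z=1, Y=2, W=2, U=0, X=1) weight 1/48
  (Z=1, Y=3, W=2, U=1, X=0) weight 1/40
  (Z=1, Y=3, W=2, U=1, X=1) weight 1/40
  (Z=1, Y=4, W=2, U=1, X=0) weight 1/40
  (Z=1, Y=4, W=2, U=1, X=1) weight 1/40
  … 8 more
Group by U:
  weight(U=0) = 1/12
  weight(U=1) = 41/180
Total weight = 1/12 + 41/180 = 14/45
P(U=0 | obs) = 1/12 / 14/45 = 15/56
P(U=1 | obs) = 41/180 / 14/45 = 41/56
argmax = 1

argmax_v P(U = v | obs) = 1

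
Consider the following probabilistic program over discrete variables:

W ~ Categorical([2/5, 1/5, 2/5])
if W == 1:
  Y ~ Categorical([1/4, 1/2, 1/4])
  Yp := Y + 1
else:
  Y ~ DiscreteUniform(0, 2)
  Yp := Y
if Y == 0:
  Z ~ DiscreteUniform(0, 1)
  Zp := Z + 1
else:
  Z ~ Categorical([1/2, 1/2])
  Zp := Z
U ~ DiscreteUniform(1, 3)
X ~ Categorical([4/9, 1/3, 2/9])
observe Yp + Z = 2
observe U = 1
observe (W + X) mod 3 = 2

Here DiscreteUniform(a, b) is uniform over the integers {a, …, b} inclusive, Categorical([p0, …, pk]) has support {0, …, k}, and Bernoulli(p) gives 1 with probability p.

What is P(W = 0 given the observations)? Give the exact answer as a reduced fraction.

P(W = 0 | obs) = 32/123

Enumerate traces; 6 have nonzero weight after conditioning:
  (W=0, Y=1, Z=1, U=1, X=2) weight 2/405
  (W=0, Y=2, Z=0, U=1, X=2) weight 2/405
  (W=1, Y=0, Z=1, U=1, X=1) weight 1/360
  (W=1, Y=1, Z=0, U=1, X=1) weight 1/180
  (W=2, Y=1, Z=1, U=1, X=0) weight 4/405
  (W=2, Y=2, Z=0, U=1, X=0) weight 4/405
Group by W:
  weight(W=0) = 4/405
  weight(W=1) = 1/120
  weight(W=2) = 8/405
Total weight = 4/405 + 1/120 + 8/405 = 41/1080
P(W=0 | obs) = 4/405 / 41/1080 = 32/123
P(W=1 | obs) = 1/120 / 41/1080 = 9/41
P(W=2 | obs) = 8/405 / 41/1080 = 64/123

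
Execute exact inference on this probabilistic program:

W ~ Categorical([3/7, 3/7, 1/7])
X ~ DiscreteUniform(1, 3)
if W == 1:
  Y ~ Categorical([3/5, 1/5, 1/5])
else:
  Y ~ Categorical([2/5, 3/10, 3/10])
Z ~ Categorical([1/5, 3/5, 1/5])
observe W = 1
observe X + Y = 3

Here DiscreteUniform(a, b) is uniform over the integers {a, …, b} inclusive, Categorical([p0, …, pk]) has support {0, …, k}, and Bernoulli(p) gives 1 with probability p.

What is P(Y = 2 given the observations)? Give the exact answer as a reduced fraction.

Enumerate traces; 9 have nonzero weight after conditioning:
  (W=1, X=1, Y=2, Z=0) weight 1/175
  (W=1, X=1, Y=2, Z=1) weight 3/175
  (W=1, X=1, Y=2, Z=2) weight 1/175
  (W=1, X=2, Y=1, Z=0) weight 1/175
  (W=1, X=2, Y=1, Z=1) weight 3/175
  (W=1, X=2, Y=1, Z=2) weight 1/175
  (W=1, X=3, Y=0, Z=0) weight 3/175
  (W=1, X=3, Y=0, Z=1) weight 9/175
  … 1 more
Group by Y:
  weight(Y=0) = 3/35
  weight(Y=1) = 1/35
  weight(Y=2) = 1/35
Total weight = 3/35 + 1/35 + 1/35 = 1/7
P(Y=0 | obs) = 3/35 / 1/7 = 3/5
P(Y=1 | obs) = 1/35 / 1/7 = 1/5
P(Y=2 | obs) = 1/35 / 1/7 = 1/5

P(Y = 2 | obs) = 1/5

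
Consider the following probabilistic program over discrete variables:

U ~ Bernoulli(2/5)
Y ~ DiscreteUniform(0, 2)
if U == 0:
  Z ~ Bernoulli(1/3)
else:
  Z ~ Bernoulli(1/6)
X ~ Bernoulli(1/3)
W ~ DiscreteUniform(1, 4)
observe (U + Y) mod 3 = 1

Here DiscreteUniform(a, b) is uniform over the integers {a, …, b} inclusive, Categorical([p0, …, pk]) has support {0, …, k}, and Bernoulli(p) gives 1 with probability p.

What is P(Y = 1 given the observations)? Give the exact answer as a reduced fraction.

P(Y = 1 | obs) = 3/5

Enumerate traces; 32 have nonzero weight after conditioning:
  (U=0, Y=1, Z=0, X=0, W=1) weight 1/45
  (U=0, Y=1, Z=0, X=0, W=2) weight 1/45
  (U=0, Y=1, Z=0, X=0, W=3) weight 1/45
  (U=0, Y=1, Z=0, X=0, W=4) weight 1/45
  (U=0, Y=1, Z=0, X=1, W=1) weight 1/90
  (U=0, Y=1, Z=0, X=1, W=2) weight 1/90
  (U=0, Y=1, Z=0, X=1, W=3) weight 1/90
  (U=0, Y=1, Z=0, X=1, W=4) weight 1/90
  (U=1, Y=0, Z=0, X=0, W=1) weight 1/54
  … 23 more
Group by Y:
  weight(Y=0) = 2/15
  weight(Y=1) = 1/5
Total weight = 2/15 + 1/5 = 1/3
P(Y=0 | obs) = 2/15 / 1/3 = 2/5
P(Y=1 | obs) = 1/5 / 1/3 = 3/5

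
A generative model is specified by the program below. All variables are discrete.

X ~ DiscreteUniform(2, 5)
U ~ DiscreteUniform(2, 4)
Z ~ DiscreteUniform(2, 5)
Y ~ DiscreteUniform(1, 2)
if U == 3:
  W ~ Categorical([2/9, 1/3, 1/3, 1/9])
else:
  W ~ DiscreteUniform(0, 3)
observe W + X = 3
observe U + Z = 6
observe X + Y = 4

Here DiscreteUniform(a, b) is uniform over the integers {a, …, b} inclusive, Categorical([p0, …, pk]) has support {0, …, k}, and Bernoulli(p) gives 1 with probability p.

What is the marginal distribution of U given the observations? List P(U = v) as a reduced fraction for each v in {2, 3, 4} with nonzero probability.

Enumerate traces; 6 have nonzero weight after conditioning:
  (X=2, U=2, Z=4, Y=2, W=1) weight 1/384
  (X=2, U=3, Z=3, Y=2, W=1) weight 1/288
  (X=2, U=4, Z=2, Y=2, W=1) weight 1/384
  (X=3, U=2, Z=4, Y=1, W=0) weight 1/384
  (X=3, U=3, Z=3, Y=1, W=0) weight 1/432
  (X=3, U=4, Z=2, Y=1, W=0) weight 1/384
Group by U:
  weight(U=2) = 1/192
  weight(U=3) = 5/864
  weight(U=4) = 1/192
Total weight = 1/192 + 5/864 + 1/192 = 7/432
P(U=2 | obs) = 1/192 / 7/432 = 9/28
P(U=3 | obs) = 5/864 / 7/432 = 5/14
P(U=4 | obs) = 1/192 / 7/432 = 9/28

P(U=2) = 9/28, P(U=3) = 5/14, P(U=4) = 9/28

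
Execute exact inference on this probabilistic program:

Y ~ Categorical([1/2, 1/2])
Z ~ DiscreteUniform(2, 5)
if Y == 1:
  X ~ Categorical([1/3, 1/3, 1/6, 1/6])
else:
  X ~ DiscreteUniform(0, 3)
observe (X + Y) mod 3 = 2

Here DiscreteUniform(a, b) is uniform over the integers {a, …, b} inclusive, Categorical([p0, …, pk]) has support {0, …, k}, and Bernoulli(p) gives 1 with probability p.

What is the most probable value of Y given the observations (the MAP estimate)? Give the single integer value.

Enumerate traces; 8 have nonzero weight after conditioning:
  (Y=0, Z=2, X=2) weight 1/32
  (Y=0, Z=3, X=2) weight 1/32
  (Y=0, Z=4, X=2) weight 1/32
  (Y=0, Z=5, X=2) weight 1/32
  (Y=1, Z=2, X=1) weight 1/24
  (Y=1, Z=3, X=1) weight 1/24
  (Y=1, Z=4, X=1) weight 1/24
  (Y=1, Z=5, X=1) weight 1/24
Group by Y:
  weight(Y=0) = 1/8
  weight(Y=1) = 1/6
Total weight = 1/8 + 1/6 = 7/24
P(Y=0 | obs) = 1/8 / 7/24 = 3/7
P(Y=1 | obs) = 1/6 / 7/24 = 4/7
argmax = 1

argmax_v P(Y = v | obs) = 1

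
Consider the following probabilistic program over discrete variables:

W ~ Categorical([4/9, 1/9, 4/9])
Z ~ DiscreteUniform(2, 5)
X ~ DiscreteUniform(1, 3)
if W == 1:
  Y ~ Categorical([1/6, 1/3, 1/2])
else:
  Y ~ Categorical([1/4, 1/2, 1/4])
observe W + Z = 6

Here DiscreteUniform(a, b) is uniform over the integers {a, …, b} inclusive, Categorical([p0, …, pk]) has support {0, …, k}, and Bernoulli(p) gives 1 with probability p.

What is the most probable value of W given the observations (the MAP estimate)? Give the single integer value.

Enumerate traces; 18 have nonzero weight after conditioning:
  (W=1, Z=5, X=1, Y=0) weight 1/648
  (W=1, Z=5, X=1, Y=1) weight 1/324
  (W=1, Z=5, X=1, Y=2) weight 1/216
  (W=1, Z=5, X=2, Y=0) weight 1/648
  (W=1, Z=5, X=2, Y=1) weight 1/324
  (W=1, Z=5, X=2, Y=2) weight 1/216
  (W=1, Z=5, X=3, Y=0) weight 1/648
  (W=1, Z=5, X=3, Y=1) weight 1/324
  (W=2, Z=4, X=1, Y=0) weight 1/108
  … 9 more
Group by W:
  weight(W=1) = 1/36
  weight(W=2) = 1/9
Total weight = 1/36 + 1/9 = 5/36
P(W=1 | obs) = 1/36 / 5/36 = 1/5
P(W=2 | obs) = 1/9 / 5/36 = 4/5
argmax = 2

argmax_v P(W = v | obs) = 2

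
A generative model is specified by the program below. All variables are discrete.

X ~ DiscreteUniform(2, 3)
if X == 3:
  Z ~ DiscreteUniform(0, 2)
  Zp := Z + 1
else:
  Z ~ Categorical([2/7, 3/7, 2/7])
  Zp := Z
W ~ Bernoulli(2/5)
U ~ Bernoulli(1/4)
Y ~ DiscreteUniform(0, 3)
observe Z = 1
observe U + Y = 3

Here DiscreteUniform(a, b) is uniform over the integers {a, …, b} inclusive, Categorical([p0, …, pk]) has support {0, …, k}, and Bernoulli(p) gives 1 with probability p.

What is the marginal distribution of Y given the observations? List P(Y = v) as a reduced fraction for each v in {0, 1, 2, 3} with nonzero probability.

Enumerate traces; 8 have nonzero weight after conditioning:
  (X=2, Z=1, W=0, U=0, Y=3) weight 27/1120
  (X=2, Z=1, W=0, U=1, Y=2) weight 9/1120
  (X=2, Z=1, W=1, U=0, Y=3) weight 9/560
  (X=2, Z=1, W=1, U=1, Y=2) weight 3/560
  (X=3, Z=1, W=0, U=0, Y=3) weight 3/160
  (X=3, Z=1, W=0, U=1, Y=2) weight 1/160
  (X=3, Z=1, W=1, U=0, Y=3) weight 1/80
  (X=3, Z=1, W=1, U=1, Y=2) weight 1/240
Group by Y:
  weight(Y=2) = 1/42
  weight(Y=3) = 1/14
Total weight = 1/42 + 1/14 = 2/21
P(Y=2 | obs) = 1/42 / 2/21 = 1/4
P(Y=3 | obs) = 1/14 / 2/21 = 3/4

P(Y=2) = 1/4, P(Y=3) = 3/4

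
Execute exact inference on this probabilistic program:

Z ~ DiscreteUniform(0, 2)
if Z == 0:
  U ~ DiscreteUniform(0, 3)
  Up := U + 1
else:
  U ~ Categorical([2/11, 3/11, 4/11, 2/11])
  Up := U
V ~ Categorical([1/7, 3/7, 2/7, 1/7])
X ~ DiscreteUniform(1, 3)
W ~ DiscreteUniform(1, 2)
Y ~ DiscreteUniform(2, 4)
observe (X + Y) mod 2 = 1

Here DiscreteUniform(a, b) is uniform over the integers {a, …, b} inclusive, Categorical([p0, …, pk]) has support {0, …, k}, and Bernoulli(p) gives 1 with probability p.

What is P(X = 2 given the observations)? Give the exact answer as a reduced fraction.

Enumerate traces; 480 have nonzero weight after conditioning:
  (Z=0, U=0, V=0, X=1, W=1, Y=2) weight 1/1512
  (Z=0, U=0, V=0, X=1, W=1, Y=4) weight 1/1512
  (Z=0, U=0, V=0, X=1, W=2, Y=2) weight 1/1512
  (Z=0, U=0, V=0, X=1, W=2, Y=4) weight 1/1512
  (Z=0, U=0, V=0, X=2, W=1, Y=3) weight 1/1512
  (Z=0, U=0, V=0, X=2, W=2, Y=3) weight 1/1512
  (Z=0, U=0, V=0, X=3, W=1, Y=2) weight 1/1512
  (Z=0, U=0, V=0, X=3, W=1, Y=4) weight 1/1512
  … 472 more
Group by X:
  weight(X=1) = 2/9
  weight(X=2) = 1/9
  weight(X=3) = 2/9
Total weight = 2/9 + 1/9 + 2/9 = 5/9
P(X=1 | obs) = 2/9 / 5/9 = 2/5
P(X=2 | obs) = 1/9 / 5/9 = 1/5
P(X=3 | obs) = 2/9 / 5/9 = 2/5

P(X = 2 | obs) = 1/5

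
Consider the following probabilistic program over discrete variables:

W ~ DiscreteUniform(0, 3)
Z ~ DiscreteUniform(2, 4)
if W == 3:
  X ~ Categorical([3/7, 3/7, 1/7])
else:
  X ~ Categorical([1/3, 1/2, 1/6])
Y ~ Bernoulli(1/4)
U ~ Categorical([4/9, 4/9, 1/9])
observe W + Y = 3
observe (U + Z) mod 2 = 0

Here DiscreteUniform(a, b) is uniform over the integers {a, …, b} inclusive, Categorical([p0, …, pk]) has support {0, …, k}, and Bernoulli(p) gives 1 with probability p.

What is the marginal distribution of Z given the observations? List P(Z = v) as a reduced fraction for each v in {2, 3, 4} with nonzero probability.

P(Z=2) = 5/14, P(Z=3) = 2/7, P(Z=4) = 5/14

Enumerate traces; 30 have nonzero weight after conditioning:
  (W=2, Z=2, X=0, Y=1, U=0) weight 1/324
  (W=2, Z=2, X=0, Y=1, U=2) weight 1/1296
  (W=2, Z=2, X=1, Y=1, U=0) weight 1/216
  (W=2, Z=2, X=1, Y=1, U=2) weight 1/864
  (W=2, Z=2, X=2, Y=1, U=0) weight 1/648
  (W=2, Z=2, X=2, Y=1, U=2) weight 1/2592
  (W=2, Z=3, X=0, Y=1, U=1) weight 1/324
  (W=2, Z=3, X=1, Y=1, U=1) weight 1/216
  (W=2, Z=4, X=0, Y=1, U=0) weight 1/324
  … 21 more
Group by Z:
  weight(Z=2) = 5/108
  weight(Z=3) = 1/27
  weight(Z=4) = 5/108
Total weight = 5/108 + 1/27 + 5/108 = 7/54
P(Z=2 | obs) = 5/108 / 7/54 = 5/14
P(Z=3 | obs) = 1/27 / 7/54 = 2/7
P(Z=4 | obs) = 5/108 / 7/54 = 5/14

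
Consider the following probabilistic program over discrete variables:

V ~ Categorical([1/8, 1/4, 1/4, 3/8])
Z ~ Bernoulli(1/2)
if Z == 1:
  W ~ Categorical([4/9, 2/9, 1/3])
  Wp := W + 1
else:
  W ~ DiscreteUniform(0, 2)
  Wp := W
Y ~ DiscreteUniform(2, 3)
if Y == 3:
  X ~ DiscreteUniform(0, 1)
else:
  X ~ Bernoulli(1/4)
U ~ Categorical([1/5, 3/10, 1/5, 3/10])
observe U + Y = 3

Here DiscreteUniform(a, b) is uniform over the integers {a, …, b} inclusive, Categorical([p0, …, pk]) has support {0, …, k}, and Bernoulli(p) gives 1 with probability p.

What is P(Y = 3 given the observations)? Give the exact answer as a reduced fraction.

P(Y = 3 | obs) = 2/5

Enumerate traces; 96 have nonzero weight after conditioning:
  (V=0, Z=0, W=0, Y=2, X=0, U=1) weight 3/1280
  (V=0, Z=0, W=0, Y=2, X=1, U=1) weight 1/1280
  (V=0, Z=0, W=0, Y=3, X=0, U=0) weight 1/960
  (V=0, Z=0, W=0, Y=3, X=1, U=0) weight 1/960
  (V=0, Z=0, W=1, Y=2, X=0, U=1) weight 3/1280
  (V=0, Z=0, W=1, Y=2, X=1, U=1) weight 1/1280
  (V=0, Z=0, W=1, Y=3, X=0, U=0) weight 1/960
  (V=0, Z=0, W=1, Y=3, X=1, U=0) weight 1/960
  … 88 more
Group by Y:
  weight(Y=2) = 3/20
  weight(Y=3) = 1/10
Total weight = 3/20 + 1/10 = 1/4
P(Y=2 | obs) = 3/20 / 1/4 = 3/5
P(Y=3 | obs) = 1/10 / 1/4 = 2/5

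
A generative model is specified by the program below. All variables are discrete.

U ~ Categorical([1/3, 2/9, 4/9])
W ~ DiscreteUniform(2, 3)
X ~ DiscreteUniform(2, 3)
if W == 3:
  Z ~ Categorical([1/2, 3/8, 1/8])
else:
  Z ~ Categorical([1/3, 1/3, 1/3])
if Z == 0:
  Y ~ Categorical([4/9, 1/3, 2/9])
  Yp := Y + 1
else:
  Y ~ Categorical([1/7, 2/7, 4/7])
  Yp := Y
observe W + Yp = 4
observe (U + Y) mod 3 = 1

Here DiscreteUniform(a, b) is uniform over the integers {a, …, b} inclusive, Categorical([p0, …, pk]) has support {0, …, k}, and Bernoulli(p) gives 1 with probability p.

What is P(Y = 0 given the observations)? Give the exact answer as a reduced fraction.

P(Y = 0 | obs) = 7/43

Enumerate traces; 12 have nonzero weight after conditioning:
  (U=0, W=2, X=2, Z=0, Y=1) weight 1/108
  (U=0, W=2, X=3, Z=0, Y=1) weight 1/108
  (U=0, W=3, X=2, Z=1, Y=1) weight 1/112
  (U=0, W=3, X=2, Z=2, Y=1) weight 1/336
  (U=0, W=3, X=3, Z=1, Y=1) weight 1/112
  (U=0, W=3, X=3, Z=2, Y=1) weight 1/336
  (U=1, W=3, X=2, Z=0, Y=0) weight 1/81
  (U=1, W=3, X=3, Z=0, Y=0) weight 1/81
  (U=2, W=2, X=2, Z=1, Y=2) weight 4/189
  … 3 more
Group by Y:
  weight(Y=0) = 2/81
  weight(Y=1) = 8/189
  weight(Y=2) = 16/189
Total weight = 2/81 + 8/189 + 16/189 = 86/567
P(Y=0 | obs) = 2/81 / 86/567 = 7/43
P(Y=1 | obs) = 8/189 / 86/567 = 12/43
P(Y=2 | obs) = 16/189 / 86/567 = 24/43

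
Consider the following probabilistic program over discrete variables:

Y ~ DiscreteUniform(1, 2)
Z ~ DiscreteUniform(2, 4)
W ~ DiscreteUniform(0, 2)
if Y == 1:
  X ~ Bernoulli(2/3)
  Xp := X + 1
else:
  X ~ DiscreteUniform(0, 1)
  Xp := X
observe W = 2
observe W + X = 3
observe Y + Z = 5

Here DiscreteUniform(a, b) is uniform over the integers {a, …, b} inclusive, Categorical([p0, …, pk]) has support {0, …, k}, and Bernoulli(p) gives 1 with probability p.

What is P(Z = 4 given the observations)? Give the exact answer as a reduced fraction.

Enumerate traces; 2 have nonzero weight after conditioning:
  (Y=1, Z=4, W=2, X=1) weight 1/27
  (Y=2, Z=3, W=2, X=1) weight 1/36
Group by Z:
  weight(Z=3) = 1/36
  weight(Z=4) = 1/27
Total weight = 1/36 + 1/27 = 7/108
P(Z=3 | obs) = 1/36 / 7/108 = 3/7
P(Z=4 | obs) = 1/27 / 7/108 = 4/7

P(Z = 4 | obs) = 4/7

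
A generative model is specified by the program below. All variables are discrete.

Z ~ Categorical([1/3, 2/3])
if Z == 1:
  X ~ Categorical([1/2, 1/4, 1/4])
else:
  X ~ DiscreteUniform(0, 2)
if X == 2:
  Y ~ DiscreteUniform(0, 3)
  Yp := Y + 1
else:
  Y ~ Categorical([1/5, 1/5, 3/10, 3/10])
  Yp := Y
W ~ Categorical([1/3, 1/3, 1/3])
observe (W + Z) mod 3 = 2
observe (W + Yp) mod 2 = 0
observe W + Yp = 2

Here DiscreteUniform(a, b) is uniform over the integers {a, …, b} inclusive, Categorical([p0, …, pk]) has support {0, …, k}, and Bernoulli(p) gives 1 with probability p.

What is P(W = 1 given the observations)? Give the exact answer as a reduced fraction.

P(W = 1 | obs) = 51/67

Enumerate traces; 5 have nonzero weight after conditioning:
  (Z=0, X=0, Y=0, W=2) weight 1/135
  (Z=0, X=1, Y=0, W=2) weight 1/135
  (Z=1, X=0, Y=1, W=1) weight 1/45
  (Z=1, X=1, Y=1, W=1) weight 1/90
  (Z=1, X=2, Y=0, W=1) weight 1/72
Group by W:
  weight(W=1) = 17/360
  weight(W=2) = 2/135
Total weight = 17/360 + 2/135 = 67/1080
P(W=1 | obs) = 17/360 / 67/1080 = 51/67
P(W=2 | obs) = 2/135 / 67/1080 = 16/67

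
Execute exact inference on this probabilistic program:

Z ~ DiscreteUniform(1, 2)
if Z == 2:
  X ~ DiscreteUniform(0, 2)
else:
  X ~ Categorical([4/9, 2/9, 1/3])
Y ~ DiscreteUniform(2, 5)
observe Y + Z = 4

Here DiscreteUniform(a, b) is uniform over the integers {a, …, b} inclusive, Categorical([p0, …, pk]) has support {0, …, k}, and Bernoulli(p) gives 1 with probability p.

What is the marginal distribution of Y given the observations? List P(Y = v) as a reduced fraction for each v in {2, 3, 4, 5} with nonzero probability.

Enumerate traces; 6 have nonzero weight after conditioning:
  (Z=1, X=0, Y=3) weight 1/18
  (Z=1, X=1, Y=3) weight 1/36
  (Z=1, X=2, Y=3) weight 1/24
  (Z=2, X=0, Y=2) weight 1/24
  (Z=2, X=1, Y=2) weight 1/24
  (Z=2, X=2, Y=2) weight 1/24
Group by Y:
  weight(Y=2) = 1/8
  weight(Y=3) = 1/8
Total weight = 1/8 + 1/8 = 1/4
P(Y=2 | obs) = 1/8 / 1/4 = 1/2
P(Y=3 | obs) = 1/8 / 1/4 = 1/2

P(Y=2) = 1/2, P(Y=3) = 1/2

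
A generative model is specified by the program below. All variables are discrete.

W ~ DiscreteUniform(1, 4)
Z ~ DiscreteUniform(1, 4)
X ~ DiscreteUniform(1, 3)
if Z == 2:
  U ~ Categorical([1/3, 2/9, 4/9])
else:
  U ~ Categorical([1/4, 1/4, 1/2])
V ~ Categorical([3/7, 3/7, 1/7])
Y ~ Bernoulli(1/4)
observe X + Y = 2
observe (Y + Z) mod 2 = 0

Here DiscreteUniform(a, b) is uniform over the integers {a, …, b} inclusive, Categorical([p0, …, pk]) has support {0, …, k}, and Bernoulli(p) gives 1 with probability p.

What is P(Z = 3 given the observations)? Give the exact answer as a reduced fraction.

Enumerate traces; 144 have nonzero weight after conditioning:
  (W=1, Z=1, X=1, U=0, V=0, Y=1) weight 1/1792
  (W=1, Z=1, X=1, U=0, V=1, Y=1) weight 1/1792
  (W=1, Z=1, X=1, U=0, V=2, Y=1) weight 1/5376
  (W=1, Z=1, X=1, U=1, V=0, Y=1) weight 1/1792
  (W=1, Z=1, X=1, U=1, V=1, Y=1) weight 1/1792
  (W=1, Z=1, X=1, U=1, V=2, Y=1) weight 1/5376
  (W=1, Z=1, X=1, U=2, V=0, Y=1) weight 1/896
  (W=1, Z=1, X=1, U=2, V=1, Y=1) weight 1/896
  (W=1, Z=2, X=2, U=0, V=0, Y=0) weight 1/448
  (W=1, Z=3, X=1, U=0, V=0, Y=1) weight 1/1792
  … 134 more
Group by Z:
  weight(Z=1) = 1/48
  weight(Z=2) = 1/16
  weight(Z=3) = 1/48
  weight(Z=4) = 1/16
Total weight = 1/48 + 1/16 + 1/48 + 1/16 = 1/6
P(Z=1 | obs) = 1/48 / 1/6 = 1/8
P(Z=2 | obs) = 1/16 / 1/6 = 3/8
P(Z=3 | obs) = 1/48 / 1/6 = 1/8
P(Z=4 | obs) = 1/16 / 1/6 = 3/8

P(Z = 3 | obs) = 1/8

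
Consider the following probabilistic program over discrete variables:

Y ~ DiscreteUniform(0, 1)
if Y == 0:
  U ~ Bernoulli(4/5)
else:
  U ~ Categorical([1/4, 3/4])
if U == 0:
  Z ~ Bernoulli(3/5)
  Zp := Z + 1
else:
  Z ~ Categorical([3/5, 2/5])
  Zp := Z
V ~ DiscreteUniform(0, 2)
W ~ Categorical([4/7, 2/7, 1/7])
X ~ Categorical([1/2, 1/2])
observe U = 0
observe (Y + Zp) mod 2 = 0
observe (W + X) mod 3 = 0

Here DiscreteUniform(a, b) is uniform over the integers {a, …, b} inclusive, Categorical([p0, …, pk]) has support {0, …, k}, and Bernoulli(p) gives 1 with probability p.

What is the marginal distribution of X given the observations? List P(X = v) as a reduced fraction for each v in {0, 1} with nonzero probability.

P(X=0) = 4/5, P(X=1) = 1/5

Enumerate traces; 12 have nonzero weight after conditioning:
  (Y=0, U=0, Z=1, V=0, W=0, X=0) weight 1/175
  (Y=0, U=0, Z=1, V=0, W=2, X=1) weight 1/700
  (Y=0, U=0, Z=1, V=1, W=0, X=0) weight 1/175
  (Y=0, U=0, Z=1, V=1, W=2, X=1) weight 1/700
  (Y=0, U=0, Z=1, V=2, W=0, X=0) weight 1/175
  (Y=0, U=0, Z=1, V=2, W=2, X=1) weight 1/700
  (Y=1, U=0, Z=0, V=0, W=0, X=0) weight 1/210
  (Y=1, U=0, Z=0, V=0, W=2, X=1) weight 1/840
  … 4 more
Group by X:
  weight(X=0) = 11/350
  weight(X=1) = 11/1400
Total weight = 11/350 + 11/1400 = 11/280
P(X=0 | obs) = 11/350 / 11/280 = 4/5
P(X=1 | obs) = 11/1400 / 11/280 = 1/5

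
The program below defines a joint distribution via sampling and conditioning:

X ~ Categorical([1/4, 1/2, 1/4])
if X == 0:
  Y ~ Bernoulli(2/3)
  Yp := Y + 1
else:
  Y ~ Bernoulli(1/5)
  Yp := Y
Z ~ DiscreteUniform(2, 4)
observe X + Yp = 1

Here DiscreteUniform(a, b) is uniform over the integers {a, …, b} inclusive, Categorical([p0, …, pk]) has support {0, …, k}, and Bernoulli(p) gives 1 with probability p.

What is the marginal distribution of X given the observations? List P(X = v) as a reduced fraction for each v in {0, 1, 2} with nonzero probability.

P(X=0) = 5/29, P(X=1) = 24/29

Enumerate traces; 6 have nonzero weight after conditioning:
  (X=0, Y=0, Z=2) weight 1/36
  (X=0, Y=0, Z=3) weight 1/36
  (X=0, Y=0, Z=4) weight 1/36
  (X=1, Y=0, Z=2) weight 2/15
  (X=1, Y=0, Z=3) weight 2/15
  (X=1, Y=0, Z=4) weight 2/15
Group by X:
  weight(X=0) = 1/12
  weight(X=1) = 2/5
Total weight = 1/12 + 2/5 = 29/60
P(X=0 | obs) = 1/12 / 29/60 = 5/29
P(X=1 | obs) = 2/5 / 29/60 = 24/29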